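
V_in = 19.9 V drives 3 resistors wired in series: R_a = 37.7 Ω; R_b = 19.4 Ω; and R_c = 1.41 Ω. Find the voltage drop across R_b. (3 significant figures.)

Series total: ΣR = 37.7 + 19.4 + 1.41 = 58.51 Ω.
By the voltage-divider rule, V = 19.9 × 19.40/58.51 = 6.598 V.

V ≈ 6.60 V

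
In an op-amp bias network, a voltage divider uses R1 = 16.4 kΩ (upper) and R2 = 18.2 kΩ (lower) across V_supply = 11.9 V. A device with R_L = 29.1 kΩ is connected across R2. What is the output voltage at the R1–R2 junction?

V_out ≈ 4.83 V

The load sits in parallel with R2, giving an effective lower resistance R2' = R2·R_L/(R2+R_L) = 11.20 kΩ.
Now apply the divider: V_out = 11.9 × 0.4057 = 4.828 V.
(Unloaded it would be 6.26 V; the load pulls it down.)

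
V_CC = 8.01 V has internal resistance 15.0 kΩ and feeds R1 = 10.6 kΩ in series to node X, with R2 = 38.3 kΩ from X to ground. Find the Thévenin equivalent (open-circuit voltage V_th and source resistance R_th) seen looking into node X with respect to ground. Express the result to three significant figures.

R1' = 15.0 + 10.6 = 25.60 kΩ (source resistance + R1).
With X open, the divider is unloaded: V_th = 8.01 × 38.3/63.90 = 4.801 V.
Zeroing V_CC shorts the top of R1' to ground, so R_th = R1' ‖ R2 = 15.34 kΩ.

V_th ≈ 4.80 V, R_th ≈ 15.3 kΩ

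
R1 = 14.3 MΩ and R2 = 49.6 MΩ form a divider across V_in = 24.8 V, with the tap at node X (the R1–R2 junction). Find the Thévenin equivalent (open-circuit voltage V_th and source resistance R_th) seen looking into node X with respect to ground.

Open-circuit (no load on X): V_th = V_in · R2/(R1 + R2) = 24.8 × 49.6/(14.30 + 49.6) = 19.25 V.
With V_in suppressed (replaced by a short), R_th = R1 ‖ R2 = (14.30 × 49.6)/(14.30 + 49.6) = 11.10 MΩ.

V_th ≈ 19.3 V, R_th ≈ 11.1 MΩ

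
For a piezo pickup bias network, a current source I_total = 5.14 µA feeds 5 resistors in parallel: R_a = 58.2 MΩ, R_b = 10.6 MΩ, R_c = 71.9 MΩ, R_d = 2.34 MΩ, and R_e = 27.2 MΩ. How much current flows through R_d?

I ≈ 3.73 µA

Conductances: ΣG = 1/58.2 + 1/10.6 + 1/71.9 + 1/2.34 + 1/27.2 = 0.5895 (1/MΩ).
Current divider: I(R_d) = I_total · G_k/ΣG = 5.14 × (0.4274/0.5895) = 5.14 × 0.7249 = 3.726 µA.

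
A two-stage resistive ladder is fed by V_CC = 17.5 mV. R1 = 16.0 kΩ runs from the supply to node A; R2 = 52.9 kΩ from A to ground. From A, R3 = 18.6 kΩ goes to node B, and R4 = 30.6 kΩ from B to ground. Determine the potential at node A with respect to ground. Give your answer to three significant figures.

Looking into the second stage from A: R3 + R4 = 49.20 kΩ appears in parallel with R2.
Effective lower resistance at A: R2 ‖ 49.20 = 25.49 kΩ.
V_A = 17.5 × 25.49/(16.0 + 25.49) = 10.75 mV.

V_A ≈ 10.8 mV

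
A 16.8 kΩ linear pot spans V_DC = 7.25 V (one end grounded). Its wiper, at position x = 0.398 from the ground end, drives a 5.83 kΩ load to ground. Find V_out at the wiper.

Lower segment x·R_p = 6.686 kΩ; upper segment (1−x)·R_p = 10.11 kΩ.
(x·R_p) ‖ R_L = 3.114 kΩ.
Then V_out = V_DC · 3.114/(10.11 + 3.114) = 1.707 V.

V_out ≈ 1.71 V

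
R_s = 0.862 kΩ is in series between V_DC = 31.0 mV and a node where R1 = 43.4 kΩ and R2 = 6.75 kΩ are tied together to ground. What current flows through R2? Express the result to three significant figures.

Parallel bank: R_p = 1/(1/43.4 + 1/6.75) = 5.841 kΩ.
Node voltage V_A = V_DC · R_p/(R_s + R_p) = 31.0 × 0.8714 = 27.01 mV.
Branch current I = V_A/R2 = 27.01/6.75 = 4.002 µA.

I ≈ 4.00 µA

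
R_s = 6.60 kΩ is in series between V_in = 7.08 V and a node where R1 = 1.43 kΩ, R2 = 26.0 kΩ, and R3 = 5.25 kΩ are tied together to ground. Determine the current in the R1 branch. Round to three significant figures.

Parallel bank: R_p = 1/(1/1.43 + 1/26.0 + 1/5.25) = 1.077 kΩ.
V_A by voltage divider: V_A = 7.08 × 1.077/(6.60 + 1.077) = 0.9935 V.
I(R1) = V_A / R1 = 0.9935/1.43 = 0.6948 mA.

I ≈ 0.695 mA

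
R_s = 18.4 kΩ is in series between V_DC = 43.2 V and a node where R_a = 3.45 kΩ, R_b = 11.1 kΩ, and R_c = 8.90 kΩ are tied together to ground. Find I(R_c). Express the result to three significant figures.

Equivalent of the parallel group: R_p = 2.031 kΩ.
Node voltage V_A = V_DC · R_p/(R_s + R_p) = 43.2 × 0.09942 = 4.295 V.
Branch current I = V_A/R_c = 4.295/8.90 = 0.4826 mA.

I ≈ 0.483 mA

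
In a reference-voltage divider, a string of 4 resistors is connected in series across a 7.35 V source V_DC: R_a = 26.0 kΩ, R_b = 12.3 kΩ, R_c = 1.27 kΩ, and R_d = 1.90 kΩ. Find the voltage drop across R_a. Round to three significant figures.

ΣR = 26.0 + 12.3 + 1.27 + 1.90 = 41.47 kΩ.
V = V_DC · R/ΣR = 7.35 × 0.6270 = 4.608 V.

V ≈ 4.61 V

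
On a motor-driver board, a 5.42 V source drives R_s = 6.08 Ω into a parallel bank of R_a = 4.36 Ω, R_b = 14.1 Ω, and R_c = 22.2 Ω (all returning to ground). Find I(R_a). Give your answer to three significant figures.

I ≈ 0.401 A

Combine the parallel branches: R_p = (1/4.36 + 1/14.1 + 1/22.2)⁻¹ = 2.896 Ω.
V_A = 5.42 × 2.896/8.976 = 1.749 V.
Branch current I = V_A/R_a = 1.749/4.36 = 0.4011 A.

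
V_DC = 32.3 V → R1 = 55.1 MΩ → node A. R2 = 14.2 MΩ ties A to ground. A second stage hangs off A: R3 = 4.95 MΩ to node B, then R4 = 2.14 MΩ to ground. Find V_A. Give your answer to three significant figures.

V_A ≈ 2.55 V

Looking into the second stage from A: R3 + R4 = 7.090 MΩ appears in parallel with R2.
R2 ‖ (R3+R4) = 4.729 MΩ.
So V_A = 32.3 × 0.07904 = 2.553 V.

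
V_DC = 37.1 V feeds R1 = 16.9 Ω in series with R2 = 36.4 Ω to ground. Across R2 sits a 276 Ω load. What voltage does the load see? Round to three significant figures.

R2 ‖ R_L = (36.4 × 276)/(36.4 + 276) = 32.16 Ω.
Now apply the divider: V_out = 37.1 × 0.6555 = 24.32 V.
(Unloaded it would be 25.3 V; the load pulls it down.)

V_out ≈ 24.3 V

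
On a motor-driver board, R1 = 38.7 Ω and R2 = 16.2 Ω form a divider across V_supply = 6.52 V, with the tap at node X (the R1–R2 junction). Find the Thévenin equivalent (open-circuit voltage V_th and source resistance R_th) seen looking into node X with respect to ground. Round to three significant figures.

V_th ≈ 1.92 V, R_th ≈ 11.4 Ω

V_th is the unloaded tap voltage: V_supply · R2/(R1+R2) = 6.52 × 0.2951 = 1.924 V.
Zeroing V_supply shorts the top of R1 to ground, so R_th = R1 ‖ R2 = 11.42 Ω.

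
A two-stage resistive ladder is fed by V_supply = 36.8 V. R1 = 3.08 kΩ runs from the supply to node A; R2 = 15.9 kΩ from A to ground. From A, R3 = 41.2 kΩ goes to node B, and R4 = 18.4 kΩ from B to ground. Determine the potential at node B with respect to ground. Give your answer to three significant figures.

V_B ≈ 9.12 V

The second stage (R3 + R4 = 59.60 kΩ) loads node A in parallel with R2.
Effective lower resistance at A: R2 ‖ 59.60 = 12.55 kΩ.
First divider: V_A = V_supply · 12.55/(3.08 + 12.55) = 29.55 V.
V_B = V_A × 0.3087 = 9.123 V.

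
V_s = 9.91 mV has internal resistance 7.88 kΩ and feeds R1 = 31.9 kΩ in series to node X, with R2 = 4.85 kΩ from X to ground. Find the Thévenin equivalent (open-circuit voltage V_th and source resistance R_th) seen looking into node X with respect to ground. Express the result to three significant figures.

V_th ≈ 1.08 mV, R_th ≈ 4.32 kΩ

R1' = 7.88 + 31.9 = 39.78 kΩ (source resistance + R1).
With X open, the divider is unloaded: V_th = 9.91 × 4.85/44.63 = 1.077 mV.
Looking into X with the source shorted: R_th = R1'·R2/(R1'+R2) = 39.78 × 4.85/44.63 = 4.323 kΩ.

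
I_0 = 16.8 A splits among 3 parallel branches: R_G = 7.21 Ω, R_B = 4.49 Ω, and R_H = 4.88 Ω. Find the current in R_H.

I ≈ 6.08 A

ΣG = 1/7.21 + 1/4.49 + 1/4.88 = 0.5663.
R_H takes the fraction G_k/ΣG = 0.2049/0.5663 = 0.3618, so I = 16.8 × 0.3618 = 6.079 A.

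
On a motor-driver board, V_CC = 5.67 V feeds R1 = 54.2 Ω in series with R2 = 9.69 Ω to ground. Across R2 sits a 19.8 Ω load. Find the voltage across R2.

V_out ≈ 0.608 V

The load sits in parallel with R2, giving an effective lower resistance R2' = R2·R_L/(R2+R_L) = 6.506 Ω.
Then V_out = V_CC · R2'/(R1 + R2') = 5.67 × 6.506/60.71 = 0.6077 V.
(Unloaded it would be 0.860 V; the load pulls it down.)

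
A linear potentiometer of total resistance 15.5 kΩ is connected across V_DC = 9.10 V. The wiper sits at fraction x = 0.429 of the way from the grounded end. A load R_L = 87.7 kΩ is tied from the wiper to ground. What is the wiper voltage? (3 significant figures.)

V_out ≈ 3.74 V

Lower segment x·R_p = 6.649 kΩ; upper segment (1−x)·R_p = 8.850 kΩ.
Lower segment in parallel with the load: 6.649 ‖ 87.7 = 6.181 kΩ.
V_out = 9.10 × 6.181/(8.850 + 6.181) = 3.742 V.
(Unloaded: V_out = x·V_DC = 3.90 V.)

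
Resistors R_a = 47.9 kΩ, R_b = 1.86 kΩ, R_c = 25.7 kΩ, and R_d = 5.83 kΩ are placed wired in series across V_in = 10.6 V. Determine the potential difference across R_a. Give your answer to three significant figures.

Series total: ΣR = 47.9 + 1.86 + 25.7 + 5.83 = 81.29 kΩ.
V = V_in · R/ΣR = 10.6 × 0.5892 = 6.246 V.

V ≈ 6.25 V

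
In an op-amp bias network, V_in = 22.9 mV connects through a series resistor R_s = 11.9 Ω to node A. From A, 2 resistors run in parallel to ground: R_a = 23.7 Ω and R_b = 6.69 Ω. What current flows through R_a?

I ≈ 0.295 mA

Equivalent of the parallel group: R_p = 5.217 Ω.
Node voltage V_A = V_in · R_p/(R_s + R_p) = 22.9 × 0.3048 = 6.980 mV.
Branch current I = V_A/R_a = 6.980/23.7 = 0.2945 mA.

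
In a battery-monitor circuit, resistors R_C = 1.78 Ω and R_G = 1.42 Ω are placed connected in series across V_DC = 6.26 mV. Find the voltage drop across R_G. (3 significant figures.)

ΣR = 1.78 + 1.42 = 3.200 Ω.
V = V_DC · R/ΣR = 6.26 × 0.4437 = 2.778 mV.

V ≈ 2.78 mV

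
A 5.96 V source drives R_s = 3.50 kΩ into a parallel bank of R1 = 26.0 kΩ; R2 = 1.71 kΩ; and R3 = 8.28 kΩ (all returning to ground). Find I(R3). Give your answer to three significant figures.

Equivalent of the parallel group: R_p = 1.344 kΩ.
V_A by voltage divider: V_A = 5.96 × 1.344/(3.50 + 1.344) = 1.654 V.
Branch current I = V_A/R3 = 1.654/8.28 = 0.1997 mA.

I ≈ 0.200 mA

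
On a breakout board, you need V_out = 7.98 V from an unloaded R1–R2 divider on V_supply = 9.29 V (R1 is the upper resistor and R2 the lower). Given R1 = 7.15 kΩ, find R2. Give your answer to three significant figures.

R2 ≈ 43.6 kΩ

V_out/V_supply = R2/(R1+R2) = 0.8590.
Rearranging, R2 = R1·k/(1−k) = 7.15 × 6.092 = 43.55 kΩ.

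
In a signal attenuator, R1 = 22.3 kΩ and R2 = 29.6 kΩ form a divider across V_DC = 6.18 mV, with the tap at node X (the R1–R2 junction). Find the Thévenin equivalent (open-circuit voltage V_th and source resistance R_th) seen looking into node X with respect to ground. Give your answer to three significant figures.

Open-circuit (no load on X): V_th = V_DC · R2/(R1 + R2) = 6.18 × 29.6/(22.30 + 29.6) = 3.525 mV.
Zeroing V_DC shorts the top of R1 to ground, so R_th = R1 ‖ R2 = 12.72 kΩ.

V_th ≈ 3.52 mV, R_th ≈ 12.7 kΩ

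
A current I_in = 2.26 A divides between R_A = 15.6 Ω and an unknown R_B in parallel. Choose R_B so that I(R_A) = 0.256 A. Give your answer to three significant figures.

R_B ≈ 1.99 Ω

In a two-way split, I_A/I_in = R_B/(R_A + R_B).
0.256/2.26 = R_B/(R_A + R_B) → R_B = R_A · (0.1133)/(1 − 0.1133) = 15.6 × 0.1277 = 1.993 Ω.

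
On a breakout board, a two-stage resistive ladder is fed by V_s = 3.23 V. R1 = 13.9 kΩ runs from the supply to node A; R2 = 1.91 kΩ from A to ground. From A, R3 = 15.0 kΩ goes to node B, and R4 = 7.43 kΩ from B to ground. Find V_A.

V_A ≈ 0.363 V

Looking into the second stage from A: R3 + R4 = 22.43 kΩ appears in parallel with R2.
Effective lower resistance at A: R2 ‖ 22.43 = 1.760 kΩ.
First divider: V_A = V_s · 1.760/(13.9 + 1.760) = 0.3630 V.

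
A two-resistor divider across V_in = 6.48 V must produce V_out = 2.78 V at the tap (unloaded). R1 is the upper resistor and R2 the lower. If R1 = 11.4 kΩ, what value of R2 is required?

R2 ≈ 8.57 kΩ

The divider ratio is R2/(R1+R2) = 2.78/6.48 = 0.4290.
Rearranging, R2 = R1·k/(1−k) = 11.4 × 0.7514 = 8.565 kΩ.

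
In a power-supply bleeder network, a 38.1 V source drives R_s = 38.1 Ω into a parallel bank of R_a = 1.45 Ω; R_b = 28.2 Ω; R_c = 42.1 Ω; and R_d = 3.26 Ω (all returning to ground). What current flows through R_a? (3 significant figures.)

I ≈ 0.637 A

Combine the parallel branches: R_p = (1/1.45 + 1/28.2 + 1/42.1 + 1/3.26)⁻¹ = 0.9473 Ω.
Node voltage V_A = V_DC · R_p/(R_s + R_p) = 38.1 × 0.02426 = 0.9243 V.
I(R_a) = V_A / R_a = 0.9243/1.45 = 0.6375 A.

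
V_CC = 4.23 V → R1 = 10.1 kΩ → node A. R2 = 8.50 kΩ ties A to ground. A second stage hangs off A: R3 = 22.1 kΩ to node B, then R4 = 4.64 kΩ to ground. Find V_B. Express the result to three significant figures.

The second stage (R3 + R4 = 26.74 kΩ) loads node A in parallel with R2.
Effective lower resistance at A: R2 ‖ 26.74 = 6.450 kΩ.
First divider: V_A = V_CC · 6.450/(10.1 + 6.450) = 1.649 V.
Then the unloaded second divider: V_B = V_A × R4/(R3+R4) = 1.649 × 0.1735 = 0.2861 V.

V_B ≈ 0.286 V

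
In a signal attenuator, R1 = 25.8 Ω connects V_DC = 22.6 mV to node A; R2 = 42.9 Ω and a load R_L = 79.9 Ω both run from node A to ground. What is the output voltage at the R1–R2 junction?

V_out ≈ 11.7 mV

R2 ‖ R_L = (42.9 × 79.9)/(42.9 + 79.9) = 27.91 Ω.
Voltage divider with the loaded lower leg: V_out = 22.6 × 27.91/(25.8 + 27.91) = 22.6 × 0.5197 = 11.74 mV.
(Unloaded it would be 14.1 mV; the load pulls it down.)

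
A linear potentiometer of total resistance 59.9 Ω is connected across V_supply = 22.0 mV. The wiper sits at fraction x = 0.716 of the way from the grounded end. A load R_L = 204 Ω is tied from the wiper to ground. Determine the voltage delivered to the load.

The pot divides into 17.01 Ω above the wiper and 42.89 Ω below.
R_L loads the lower segment: effective lower R = 35.44 Ω.
V_out = 22.0 × 35.44/(17.01 + 35.44) = 14.86 mV.

V_out ≈ 14.9 mV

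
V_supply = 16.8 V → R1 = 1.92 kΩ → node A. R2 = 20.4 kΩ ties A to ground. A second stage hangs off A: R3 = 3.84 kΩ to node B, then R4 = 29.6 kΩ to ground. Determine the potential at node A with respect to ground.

The second stage (R3 + R4 = 33.44 kΩ) loads node A in parallel with R2.
Effective lower resistance at A: R2 ‖ 33.44 = 12.67 kΩ.
So V_A = 16.8 × 0.8684 = 14.59 V.

V_A ≈ 14.6 V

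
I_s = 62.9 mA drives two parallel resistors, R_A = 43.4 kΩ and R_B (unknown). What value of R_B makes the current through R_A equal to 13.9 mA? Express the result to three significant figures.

R_B ≈ 12.3 kΩ

The fraction through R_A equals R_B/(R_A+R_B).
13.9/62.9 = R_B/(R_A + R_B) → R_B = R_A · (0.2210)/(1 − 0.2210) = 43.4 × 0.2837 = 12.31 kΩ.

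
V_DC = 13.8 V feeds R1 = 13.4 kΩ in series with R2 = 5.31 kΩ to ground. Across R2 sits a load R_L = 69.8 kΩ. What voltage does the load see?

The load sits in parallel with R2, giving an effective lower resistance R2' = R2·R_L/(R2+R_L) = 4.935 kΩ.
Then V_out = V_DC · R2'/(R1 + R2') = 13.8 × 4.935/18.33 = 3.714 V.

V_out ≈ 3.71 V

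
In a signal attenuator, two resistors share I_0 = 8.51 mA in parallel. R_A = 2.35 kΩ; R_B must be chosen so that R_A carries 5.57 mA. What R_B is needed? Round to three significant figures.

R_B ≈ 4.45 kΩ

In a two-way split, I_A/I_0 = R_B/(R_A + R_B).
5.57/8.51 = R_B/(R_A + R_B) → R_B = R_A · (0.6545)/(1 − 0.6545) = 2.35 × 1.895 = 4.452 kΩ.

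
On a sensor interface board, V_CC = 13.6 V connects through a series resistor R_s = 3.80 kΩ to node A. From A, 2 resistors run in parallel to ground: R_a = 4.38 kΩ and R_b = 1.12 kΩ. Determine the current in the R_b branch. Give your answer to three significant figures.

I ≈ 2.31 mA

Parallel bank: R_p = 1/(1/4.38 + 1/1.12) = 0.8919 kΩ.
Node voltage V_A = V_CC · R_p/(R_s + R_p) = 13.6 × 0.1901 = 2.585 V.
I(R_b) = V_A / R_b = 2.585/1.12 = 2.308 mA.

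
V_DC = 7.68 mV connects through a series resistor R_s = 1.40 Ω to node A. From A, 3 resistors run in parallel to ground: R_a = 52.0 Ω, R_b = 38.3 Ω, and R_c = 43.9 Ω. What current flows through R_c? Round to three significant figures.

Equivalent of the parallel group: R_p = 14.68 Ω.
Node voltage V_A = V_DC · R_p/(R_s + R_p) = 7.68 × 0.9129 = 7.011 mV.
Branch current I = V_A/R_c = 7.011/43.9 = 0.1597 mA.

I ≈ 0.160 mA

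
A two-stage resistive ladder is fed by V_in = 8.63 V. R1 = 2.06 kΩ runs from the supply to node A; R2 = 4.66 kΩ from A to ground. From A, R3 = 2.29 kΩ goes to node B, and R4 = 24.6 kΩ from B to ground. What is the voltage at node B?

V_B ≈ 5.20 V

The second stage (R3 + R4 = 26.89 kΩ) loads node A in parallel with R2.
Effective lower resistance at A: R2 ‖ 26.89 = 3.972 kΩ.
V_A = 8.63 × 3.972/(2.06 + 3.972) = 5.683 V.
Then the unloaded second divider: V_B = V_A × R4/(R3+R4) = 5.683 × 0.9148 = 5.199 V.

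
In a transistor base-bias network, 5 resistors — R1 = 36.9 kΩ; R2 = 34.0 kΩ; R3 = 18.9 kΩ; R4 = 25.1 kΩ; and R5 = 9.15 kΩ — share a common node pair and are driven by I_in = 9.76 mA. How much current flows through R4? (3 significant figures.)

I ≈ 1.50 mA

Total conductance ΣG = 1/36.9 + 1/34.0 + 1/18.9 + 1/25.1 + 1/9.15 = 0.2586 (units of 1/kΩ).
By the current-divider rule, I = I_in · G_k/ΣG = 9.76 × 0.1541 = 1.504 mA.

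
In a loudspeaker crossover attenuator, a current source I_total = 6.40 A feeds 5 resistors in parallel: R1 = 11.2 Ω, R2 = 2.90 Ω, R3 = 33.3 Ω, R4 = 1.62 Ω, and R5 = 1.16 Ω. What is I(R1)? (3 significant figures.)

I ≈ 0.294 A

Conductances: ΣG = 1/11.2 + 1/2.90 + 1/33.3 + 1/1.62 + 1/1.16 = 1.943 (1/Ω).
By the current-divider rule, I = I_total · G_k/ΣG = 6.40 × 0.04594 = 0.2940 A.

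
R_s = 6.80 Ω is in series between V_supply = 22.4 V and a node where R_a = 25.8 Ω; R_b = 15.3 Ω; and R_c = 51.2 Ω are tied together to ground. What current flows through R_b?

I ≈ 0.795 A

Equivalent of the parallel group: R_p = 8.087 Ω.
V_A = 22.4 × 8.087/14.89 = 12.17 V.
I(R_b) = V_A / R_b = 12.17/15.3 = 0.7953 A.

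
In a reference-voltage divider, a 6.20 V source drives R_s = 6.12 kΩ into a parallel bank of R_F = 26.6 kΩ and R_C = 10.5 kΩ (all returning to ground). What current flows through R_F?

Parallel bank: R_p = 1/(1/26.6 + 1/10.5) = 7.528 kΩ.
Node voltage V_A = V_DC · R_p/(R_s + R_p) = 6.20 × 0.5516 = 3.420 V.
I(R_F) = V_A / R_F = 3.420/26.6 = 0.1286 mA.

I ≈ 0.129 mA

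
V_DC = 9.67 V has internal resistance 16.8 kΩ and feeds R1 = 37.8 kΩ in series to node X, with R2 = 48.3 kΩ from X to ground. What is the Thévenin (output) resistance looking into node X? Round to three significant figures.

R_th ≈ 25.6 kΩ

R1' = 16.8 + 37.8 = 54.60 kΩ (source resistance + R1).
Zeroing V_DC shorts the top of R1' to ground, so R_th = R1' ‖ R2 = 25.63 kΩ.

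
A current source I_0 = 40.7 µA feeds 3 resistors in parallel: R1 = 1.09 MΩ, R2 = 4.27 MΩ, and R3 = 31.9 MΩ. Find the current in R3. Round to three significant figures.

I ≈ 1.08 µA

Total conductance ΣG = 1/1.09 + 1/4.27 + 1/31.9 = 1.183 (units of 1/MΩ).
R3 takes the fraction G_k/ΣG = 0.03135/1.183 = 0.02650, so I = 40.7 × 0.02650 = 1.079 µA.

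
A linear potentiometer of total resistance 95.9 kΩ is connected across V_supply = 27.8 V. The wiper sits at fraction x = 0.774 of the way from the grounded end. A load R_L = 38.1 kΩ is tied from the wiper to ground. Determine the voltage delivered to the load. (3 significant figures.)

V_out ≈ 14.9 V

Split the track: R_lower = x·R_p = 74.23 kΩ, R_upper = (1−x)·R_p = 21.67 kΩ.
(x·R_p) ‖ R_L = 25.18 kΩ.
Loaded-divider output: V_out = 27.8 × 0.5374 = 14.94 V.
(Unloaded: V_out = x·V_supply = 21.5 V.)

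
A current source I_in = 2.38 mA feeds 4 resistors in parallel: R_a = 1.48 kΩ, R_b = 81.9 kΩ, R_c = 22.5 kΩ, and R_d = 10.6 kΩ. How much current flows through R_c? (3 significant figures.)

I ≈ 0.128 mA

ΣG = 1/1.48 + 1/81.9 + 1/22.5 + 1/10.6 = 0.8267.
Current divider: I(R_c) = I_in · G_k/ΣG = 2.38 × (0.04444/0.8267) = 2.38 × 0.05376 = 0.1280 mA.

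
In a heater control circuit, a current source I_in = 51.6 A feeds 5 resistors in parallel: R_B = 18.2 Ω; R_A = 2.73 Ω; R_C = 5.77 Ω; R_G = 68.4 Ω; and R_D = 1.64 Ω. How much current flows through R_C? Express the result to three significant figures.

I ≈ 7.34 A

Total conductance ΣG = 1/18.2 + 1/2.73 + 1/5.77 + 1/68.4 + 1/1.64 = 1.219 (units of 1/Ω).
By the current-divider rule, I = I_in · G_k/ΣG = 51.6 × 0.1422 = 7.337 A.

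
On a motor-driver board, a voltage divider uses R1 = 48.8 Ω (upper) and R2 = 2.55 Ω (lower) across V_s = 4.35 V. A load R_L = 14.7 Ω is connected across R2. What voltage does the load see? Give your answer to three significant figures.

V_out ≈ 0.185 V

R2 ‖ R_L = (2.55 × 14.7)/(2.55 + 14.7) = 2.173 Ω.
Then V_out = V_s · R2'/(R1 + R2') = 4.35 × 2.173/50.97 = 0.1854 V.
(Unloaded it would be 0.216 V; the load pulls it down.)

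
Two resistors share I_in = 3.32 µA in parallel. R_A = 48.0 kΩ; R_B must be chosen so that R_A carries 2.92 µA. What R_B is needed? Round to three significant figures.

Two-branch current divider: I_A = I_in · R_B/(R_A + R_B).
2.92/3.32 = R_B/(R_A + R_B) → R_B = R_A · (0.8795)/(1 − 0.8795) = 48.0 × 7.300 = 350.4 kΩ.

R_B ≈ 350 kΩ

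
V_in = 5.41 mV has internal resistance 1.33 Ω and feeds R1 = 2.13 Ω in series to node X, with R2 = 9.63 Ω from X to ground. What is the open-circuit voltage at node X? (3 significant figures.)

V_th ≈ 3.98 mV

R1' = 1.33 + 2.13 = 3.460 Ω (source resistance + R1).
Open-circuit (no load on X): V_th = V_in · R2/(R1' + R2) = 5.41 × 9.63/(3.460 + 9.63) = 3.980 mV.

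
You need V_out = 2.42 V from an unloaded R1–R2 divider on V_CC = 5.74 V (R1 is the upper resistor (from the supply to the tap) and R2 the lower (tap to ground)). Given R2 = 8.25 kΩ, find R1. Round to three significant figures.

V_out/V_CC = R2/(R1+R2) = 0.4216.
Rearranging, R1 = R2·(1−k)/k = 8.25 × 1.372 = 11.32 kΩ.

R1 ≈ 11.3 kΩ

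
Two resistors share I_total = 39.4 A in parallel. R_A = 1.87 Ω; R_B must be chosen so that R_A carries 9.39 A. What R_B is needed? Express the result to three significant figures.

In a two-way split, I_A/I_total = R_B/(R_A + R_B).
9.39/39.4 = R_B/(R_A + R_B) → R_B = R_A · (0.2383)/(1 − 0.2383) = 1.87 × 0.3129 = 0.5851 Ω.

R_B ≈ 0.585 Ω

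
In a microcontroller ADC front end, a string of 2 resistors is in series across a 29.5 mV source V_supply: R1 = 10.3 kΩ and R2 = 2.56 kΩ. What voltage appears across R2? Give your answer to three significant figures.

V ≈ 5.87 mV

Series total: ΣR = 10.3 + 2.56 = 12.86 kΩ.
V = V_supply · R/ΣR = 29.5 × 0.1991 = 5.872 mV.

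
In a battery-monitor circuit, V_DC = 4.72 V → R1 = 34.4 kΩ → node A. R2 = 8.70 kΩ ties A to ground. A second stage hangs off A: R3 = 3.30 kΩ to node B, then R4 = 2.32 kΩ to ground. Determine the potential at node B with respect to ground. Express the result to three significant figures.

V_B ≈ 0.176 V

Looking into the second stage from A: R3 + R4 = 5.620 kΩ appears in parallel with R2.
R2 ‖ (R3+R4) = 3.414 kΩ.
So V_A = 4.72 × 0.09029 = 0.4262 V.
Then the unloaded second divider: V_B = V_A × R4/(R3+R4) = 0.4262 × 0.4128 = 0.1759 V.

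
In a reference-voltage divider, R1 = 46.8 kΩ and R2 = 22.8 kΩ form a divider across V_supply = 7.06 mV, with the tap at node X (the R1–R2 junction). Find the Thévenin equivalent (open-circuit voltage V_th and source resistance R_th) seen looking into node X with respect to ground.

Open-circuit (no load on X): V_th = V_supply · R2/(R1 + R2) = 7.06 × 22.8/(46.80 + 22.8) = 2.313 mV.
Looking into X with the source shorted: R_th = R1·R2/(R1+R2) = 46.80 × 22.8/69.60 = 15.33 kΩ.

V_th ≈ 2.31 mV, R_th ≈ 15.3 kΩ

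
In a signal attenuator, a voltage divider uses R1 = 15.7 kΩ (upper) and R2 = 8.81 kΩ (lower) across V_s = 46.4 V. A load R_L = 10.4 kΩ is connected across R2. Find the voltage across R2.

V_out ≈ 10.8 V

The load sits in parallel with R2, giving an effective lower resistance R2' = R2·R_L/(R2+R_L) = 4.770 kΩ.
Then V_out = V_s · R2'/(R1 + R2') = 46.4 × 4.770/20.47 = 10.81 V.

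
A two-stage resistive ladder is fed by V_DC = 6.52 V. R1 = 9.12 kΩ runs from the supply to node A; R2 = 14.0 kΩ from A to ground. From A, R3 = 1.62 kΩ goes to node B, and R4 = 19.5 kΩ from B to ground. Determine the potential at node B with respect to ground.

Node A sees R2 in parallel with the series input of stage 2, R3 + R4 = 21.12 kΩ.
Effective lower resistance at A: R2 ‖ 21.12 = 8.419 kΩ.
V_A = 6.52 × 8.419/(9.12 + 8.419) = 3.130 V.
Stage 2 is unloaded, so V_B = V_A · R4/(R3+R4) = 3.130 × 19.5/21.12 = 2.890 V.

V_B ≈ 2.89 V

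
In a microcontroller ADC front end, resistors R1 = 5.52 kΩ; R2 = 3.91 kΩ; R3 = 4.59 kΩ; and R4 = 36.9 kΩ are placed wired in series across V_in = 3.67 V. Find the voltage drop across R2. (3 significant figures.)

V ≈ 0.282 V

ΣR = 5.52 + 3.91 + 4.59 + 36.9 = 50.92 kΩ.
V = V_in · R/ΣR = 3.67 × 0.07679 = 0.2818 V.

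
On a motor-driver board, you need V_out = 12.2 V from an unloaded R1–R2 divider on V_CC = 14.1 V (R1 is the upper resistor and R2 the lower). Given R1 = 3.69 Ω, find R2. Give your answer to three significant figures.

V_out/V_CC = R2/(R1+R2) = 0.8652.
So R2 = R1 · V_out/(V_CC − V_out) = 3.69 × 12.2/(14.1 − 12.2) = 3.69 × 6.421 = 23.69 Ω.

R2 ≈ 23.7 Ω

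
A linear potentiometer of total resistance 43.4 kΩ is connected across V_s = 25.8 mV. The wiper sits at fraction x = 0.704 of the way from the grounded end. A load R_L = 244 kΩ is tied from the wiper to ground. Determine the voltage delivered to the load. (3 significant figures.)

Split the track: R_lower = x·R_p = 30.55 kΩ, R_upper = (1−x)·R_p = 12.85 kΩ.
R_L loads the lower segment: effective lower R = 27.15 kΩ.
V_out = 25.8 × 27.15/(12.85 + 27.15) = 17.51 mV.

V_out ≈ 17.5 mV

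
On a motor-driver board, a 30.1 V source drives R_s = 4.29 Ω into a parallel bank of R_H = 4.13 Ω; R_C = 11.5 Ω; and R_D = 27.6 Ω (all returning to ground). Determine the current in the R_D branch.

Equivalent of the parallel group: R_p = 2.737 Ω.
V_A by voltage divider: V_A = 30.1 × 2.737/(4.29 + 2.737) = 11.72 V.
I(R_D) = V_A / R_D = 11.72/27.6 = 0.4248 A.
(Equivalently: I_total = 4.283 A, then current-divider fraction G_k/ΣG = 0.09918.)

I ≈ 0.425 A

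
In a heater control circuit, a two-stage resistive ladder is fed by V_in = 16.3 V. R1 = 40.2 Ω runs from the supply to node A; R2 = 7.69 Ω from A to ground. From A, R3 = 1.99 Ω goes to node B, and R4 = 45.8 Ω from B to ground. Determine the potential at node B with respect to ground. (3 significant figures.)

V_B ≈ 2.21 V

The second stage (R3 + R4 = 47.79 Ω) loads node A in parallel with R2.
R2 ‖ (R3+R4) = 6.624 Ω.
So V_A = 16.3 × 0.1415 = 2.306 V.
Stage 2 is unloaded, so V_B = V_A · R4/(R3+R4) = 2.306 × 45.8/47.79 = 2.210 V.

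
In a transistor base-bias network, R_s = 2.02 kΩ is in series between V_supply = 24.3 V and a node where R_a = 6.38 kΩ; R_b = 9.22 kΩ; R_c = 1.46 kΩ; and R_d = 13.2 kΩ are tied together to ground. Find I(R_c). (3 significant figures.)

Combine the parallel branches: R_p = (1/6.38 + 1/9.22 + 1/1.46 + 1/13.2)⁻¹ = 0.9748 kΩ.
Node voltage V_A = V_supply · R_p/(R_s + R_p) = 24.3 × 0.3255 = 7.909 V.
I(R_c) = V_A / R_c = 7.909/1.46 = 5.417 mA.

I ≈ 5.42 mA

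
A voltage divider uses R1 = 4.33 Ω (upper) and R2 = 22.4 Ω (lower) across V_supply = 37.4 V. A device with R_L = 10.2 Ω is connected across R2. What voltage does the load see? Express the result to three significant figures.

V_out ≈ 23.1 V

The load sits in parallel with R2, giving an effective lower resistance R2' = R2·R_L/(R2+R_L) = 7.009 Ω.
Voltage divider with the loaded lower leg: V_out = 37.4 × 7.009/(4.33 + 7.009) = 37.4 × 0.6181 = 23.12 V.
(Unloaded it would be 31.3 V; the load pulls it down.)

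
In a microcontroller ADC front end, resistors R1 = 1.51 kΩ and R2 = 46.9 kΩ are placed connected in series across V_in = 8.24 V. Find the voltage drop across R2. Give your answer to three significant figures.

ΣR = 1.51 + 46.9 = 48.41 kΩ.
By the voltage-divider rule, V = 8.24 × 46.90/48.41 = 7.983 V.

V ≈ 7.98 V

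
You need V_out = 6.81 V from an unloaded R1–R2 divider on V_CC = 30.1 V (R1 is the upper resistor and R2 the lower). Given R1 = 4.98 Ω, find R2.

The divider ratio is R2/(R1+R2) = 6.81/30.1 = 0.2262.
So R2 = R1 · V_out/(V_CC − V_out) = 4.98 × 6.81/(30.1 − 6.81) = 4.98 × 0.2924 = 1.456 Ω.

R2 ≈ 1.46 Ω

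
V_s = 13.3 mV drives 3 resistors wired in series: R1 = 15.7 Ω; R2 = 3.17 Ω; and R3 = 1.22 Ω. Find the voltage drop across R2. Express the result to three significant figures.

ΣR = 15.7 + 3.17 + 1.22 = 20.09 Ω.
Voltage divider: V = V_s · (3.170 / 20.09) = 13.3 × 0.1578 = 2.099 mV.

V ≈ 2.10 mV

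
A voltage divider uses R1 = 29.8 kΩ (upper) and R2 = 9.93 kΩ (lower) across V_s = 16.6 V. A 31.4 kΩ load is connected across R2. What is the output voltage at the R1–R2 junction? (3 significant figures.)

V_out ≈ 3.35 V

First combine the lower leg with the load: R2 ‖ R_L = 7.544 kΩ.
Then V_out = V_s · R2'/(R1 + R2') = 16.6 × 7.544/37.34 = 3.354 V.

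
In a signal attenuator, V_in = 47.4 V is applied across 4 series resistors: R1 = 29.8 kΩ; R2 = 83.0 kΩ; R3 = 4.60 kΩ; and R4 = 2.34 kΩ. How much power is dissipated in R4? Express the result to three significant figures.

P ≈ 0.367 mW

Series current I = V_in/ΣR = 47.4/119.7 = 0.3959 mA.
V(R4) = I·R = 0.9263 V; P = V·I = 0.9263 × 0.3959 = 0.3667 mW.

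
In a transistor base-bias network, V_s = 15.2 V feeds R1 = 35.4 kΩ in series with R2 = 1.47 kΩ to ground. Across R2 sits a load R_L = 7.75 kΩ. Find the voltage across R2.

R2 ‖ R_L = (1.47 × 7.75)/(1.47 + 7.75) = 1.236 kΩ.
Now apply the divider: V_out = 15.2 × 0.03373 = 0.5127 V.
(Unloaded it would be 0.606 V; the load pulls it down.)

V_out ≈ 0.513 V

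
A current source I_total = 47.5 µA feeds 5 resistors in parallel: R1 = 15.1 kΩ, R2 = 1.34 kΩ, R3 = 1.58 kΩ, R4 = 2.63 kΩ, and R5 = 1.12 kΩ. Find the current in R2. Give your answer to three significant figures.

I ≈ 13.0 µA

Total conductance ΣG = 1/15.1 + 1/1.34 + 1/1.58 + 1/2.63 + 1/1.12 = 2.718 (units of 1/kΩ).
R2 takes the fraction G_k/ΣG = 0.7463/2.718 = 0.2745, so I = 47.5 × 0.2745 = 13.04 µA.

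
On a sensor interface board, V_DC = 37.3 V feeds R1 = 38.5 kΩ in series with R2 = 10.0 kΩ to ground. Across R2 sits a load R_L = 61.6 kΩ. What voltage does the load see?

V_out ≈ 6.81 V

R2 ‖ R_L = (10.0 × 61.6)/(10.0 + 61.6) = 8.603 kΩ.
Then V_out = V_DC · R2'/(R1 + R2') = 37.3 × 8.603/47.10 = 6.813 V.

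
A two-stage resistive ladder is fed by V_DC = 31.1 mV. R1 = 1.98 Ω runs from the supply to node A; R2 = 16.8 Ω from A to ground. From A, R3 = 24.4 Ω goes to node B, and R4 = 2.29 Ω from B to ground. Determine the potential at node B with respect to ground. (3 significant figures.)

V_B ≈ 2.24 mV

Looking into the second stage from A: R3 + R4 = 26.69 Ω appears in parallel with R2.
Effective lower resistance at A: R2 ‖ 26.69 = 10.31 Ω.
First divider: V_A = V_DC · 10.31/(1.98 + 10.31) = 26.09 mV.
Then the unloaded second divider: V_B = V_A × R4/(R3+R4) = 26.09 × 0.08580 = 2.238 mV.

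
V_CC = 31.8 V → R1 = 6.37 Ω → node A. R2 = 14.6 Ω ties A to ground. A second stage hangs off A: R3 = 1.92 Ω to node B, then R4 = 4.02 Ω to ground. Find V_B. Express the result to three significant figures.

Looking into the second stage from A: R3 + R4 = 5.940 Ω appears in parallel with R2.
Effective lower resistance at A: R2 ‖ 5.940 = 4.222 Ω.
V_A = 31.8 × 4.222/(6.37 + 4.222) = 12.68 V.
Then the unloaded second divider: V_B = V_A × R4/(R3+R4) = 12.68 × 0.6768 = 8.579 V.

V_B ≈ 8.58 V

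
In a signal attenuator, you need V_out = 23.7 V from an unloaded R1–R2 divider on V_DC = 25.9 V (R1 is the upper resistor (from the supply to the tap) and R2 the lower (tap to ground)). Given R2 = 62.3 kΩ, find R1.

R1 ≈ 5.78 kΩ

V_out/V_DC = R2/(R1+R2) = 0.9151.
So R1 = R2 · (V_DC/V_out − 1) = 62.3 × (25.9/23.7 − 1) = 62.3 × 0.09283 = 5.783 kΩ.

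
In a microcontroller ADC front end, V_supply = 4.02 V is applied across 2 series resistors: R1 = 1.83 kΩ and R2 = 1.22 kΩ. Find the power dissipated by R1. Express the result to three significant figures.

P ≈ 3.18 mW

ΣR = 3.050 kΩ → I = 4.02/3.050 = 1.318 mA.
P = I²R = 1.737 × 1.83 = 3.179 mW.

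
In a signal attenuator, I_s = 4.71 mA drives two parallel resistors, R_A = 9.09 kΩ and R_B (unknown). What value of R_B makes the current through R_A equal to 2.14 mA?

R_B ≈ 7.57 kΩ

The fraction through R_A equals R_B/(R_A+R_B).
With f = 0.4544, R_B = R_A · f/(1−f) = 9.09 × 0.8327 = 7.569 kΩ.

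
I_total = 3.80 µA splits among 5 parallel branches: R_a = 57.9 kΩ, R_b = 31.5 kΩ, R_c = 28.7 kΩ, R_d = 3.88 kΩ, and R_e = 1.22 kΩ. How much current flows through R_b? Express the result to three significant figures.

Total conductance ΣG = 1/57.9 + 1/31.5 + 1/28.7 + 1/3.88 + 1/1.22 = 1.161 (units of 1/kΩ).
Current divider: I(R_b) = I_total · G_k/ΣG = 3.80 × (0.03175/1.161) = 3.80 × 0.02734 = 0.1039 µA.

I ≈ 0.104 µA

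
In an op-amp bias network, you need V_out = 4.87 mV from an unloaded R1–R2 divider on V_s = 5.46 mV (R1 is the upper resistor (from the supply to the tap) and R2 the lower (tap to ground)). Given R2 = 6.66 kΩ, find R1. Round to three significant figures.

R1 ≈ 0.807 kΩ

Required fraction k = V_out/V_s = 0.8919.
R1 = R2·(1/k − 1) = 6.66 × 0.1211 = 0.8069 kΩ.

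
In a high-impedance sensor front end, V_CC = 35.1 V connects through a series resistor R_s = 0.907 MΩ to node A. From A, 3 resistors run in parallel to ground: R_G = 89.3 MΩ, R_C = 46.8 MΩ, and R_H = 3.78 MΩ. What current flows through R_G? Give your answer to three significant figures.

I ≈ 0.310 µA

Equivalent of the parallel group: R_p = 3.366 MΩ.
Node voltage V_A = V_CC · R_p/(R_s + R_p) = 35.1 × 0.7877 = 27.65 V.
Branch current I = V_A/R_G = 27.65/89.3 = 0.3096 µA.
(Equivalently: I_total = 8.215 µA, then current-divider fraction G_k/ΣG = 0.03769.)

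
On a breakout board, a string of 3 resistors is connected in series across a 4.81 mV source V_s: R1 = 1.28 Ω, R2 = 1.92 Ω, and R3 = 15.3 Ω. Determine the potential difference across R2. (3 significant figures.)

Total series resistance ΣR = 1.28 + 1.92 + 15.3 = 18.50 Ω.
V = V_s · R/ΣR = 4.81 × 0.1038 = 0.4992 mV.

V ≈ 0.499 mV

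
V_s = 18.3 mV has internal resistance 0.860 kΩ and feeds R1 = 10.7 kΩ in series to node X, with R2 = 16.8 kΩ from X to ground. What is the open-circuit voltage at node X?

V_th ≈ 10.8 mV

R1' = 0.860 + 10.7 = 11.56 kΩ (source resistance + R1).
Open-circuit (no load on X): V_th = V_s · R2/(R1' + R2) = 18.3 × 16.8/(11.56 + 16.8) = 10.84 mV.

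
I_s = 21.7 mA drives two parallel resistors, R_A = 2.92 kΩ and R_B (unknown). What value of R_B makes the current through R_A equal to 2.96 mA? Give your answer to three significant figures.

In a two-way split, I_A/I_s = R_B/(R_A + R_B).
With f = 0.1364, R_B = R_A · f/(1−f) = 2.92 × 0.1580 = 0.4612 kΩ.

R_B ≈ 0.461 kΩ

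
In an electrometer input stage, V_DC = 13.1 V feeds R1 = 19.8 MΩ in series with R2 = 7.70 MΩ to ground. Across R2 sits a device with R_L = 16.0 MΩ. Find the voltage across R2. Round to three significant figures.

R2 ‖ R_L = (7.70 × 16.0)/(7.70 + 16.0) = 5.198 MΩ.
Then V_out = V_DC · R2'/(R1 + R2') = 13.1 × 5.198/25.00 = 2.724 V.
(Unloaded it would be 3.67 V; the load pulls it down.)

V_out ≈ 2.72 V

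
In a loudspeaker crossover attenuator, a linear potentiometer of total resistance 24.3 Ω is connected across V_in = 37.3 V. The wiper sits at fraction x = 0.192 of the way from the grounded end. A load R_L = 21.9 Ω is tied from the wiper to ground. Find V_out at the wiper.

V_out ≈ 6.11 V

The pot divides into 19.63 Ω above the wiper and 4.666 Ω below.
Lower segment in parallel with the load: 4.666 ‖ 21.9 = 3.846 Ω.
V_out = 37.3 × 3.846/(19.63 + 3.846) = 6.110 V.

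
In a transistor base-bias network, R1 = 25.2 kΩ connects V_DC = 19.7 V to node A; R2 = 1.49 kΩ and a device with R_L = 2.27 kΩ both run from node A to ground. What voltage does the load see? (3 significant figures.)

V_out ≈ 0.679 V

The load sits in parallel with R2, giving an effective lower resistance R2' = R2·R_L/(R2+R_L) = 0.8995 kΩ.
Voltage divider with the loaded lower leg: V_out = 19.7 × 0.8995/(25.2 + 0.8995) = 19.7 × 0.03447 = 0.6790 V.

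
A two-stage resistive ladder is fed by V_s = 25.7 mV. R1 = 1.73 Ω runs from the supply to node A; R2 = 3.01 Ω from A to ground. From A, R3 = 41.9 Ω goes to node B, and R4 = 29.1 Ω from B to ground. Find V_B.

V_B ≈ 6.59 mV

Looking into the second stage from A: R3 + R4 = 71.00 Ω appears in parallel with R2.
Effective lower resistance at A: R2 ‖ 71.00 = 2.888 Ω.
V_A = 25.7 × 2.888/(1.73 + 2.888) = 16.07 mV.
Stage 2 is unloaded, so V_B = V_A · R4/(R3+R4) = 16.07 × 29.1/71.00 = 6.587 mV.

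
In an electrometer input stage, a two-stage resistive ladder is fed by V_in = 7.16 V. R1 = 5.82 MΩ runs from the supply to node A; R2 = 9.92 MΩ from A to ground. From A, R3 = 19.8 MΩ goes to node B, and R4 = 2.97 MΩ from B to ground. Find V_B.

V_B ≈ 0.507 V

The second stage (R3 + R4 = 22.77 MΩ) loads node A in parallel with R2.
R2 ‖ (R3+R4) = 6.910 MΩ.
First divider: V_A = V_in · 6.910/(5.82 + 6.910) = 3.886 V.
Stage 2 is unloaded, so V_B = V_A · R4/(R3+R4) = 3.886 × 2.97/22.77 = 0.5069 V.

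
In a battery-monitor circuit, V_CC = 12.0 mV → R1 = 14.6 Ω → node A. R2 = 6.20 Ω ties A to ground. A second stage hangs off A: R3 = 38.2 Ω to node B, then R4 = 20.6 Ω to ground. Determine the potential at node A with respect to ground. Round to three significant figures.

V_A ≈ 3.33 mV

Node A sees R2 in parallel with the series input of stage 2, R3 + R4 = 58.80 Ω.
R2 ‖ (R3+R4) = 5.609 Ω.
First divider: V_A = V_CC · 5.609/(14.6 + 5.609) = 3.330 mV.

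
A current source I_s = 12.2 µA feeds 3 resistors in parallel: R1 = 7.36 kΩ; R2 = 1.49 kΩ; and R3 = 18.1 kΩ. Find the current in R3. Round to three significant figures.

I ≈ 0.782 µA

Conductances: ΣG = 1/7.36 + 1/1.49 + 1/18.1 = 0.8623 (1/kΩ).
By the current-divider rule, I = I_s · G_k/ΣG = 12.2 × 0.06407 = 0.7817 µA.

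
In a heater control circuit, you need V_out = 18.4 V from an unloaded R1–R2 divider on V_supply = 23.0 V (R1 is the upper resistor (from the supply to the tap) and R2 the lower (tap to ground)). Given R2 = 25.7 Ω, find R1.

V_out/V_supply = R2/(R1+R2) = 0.8000.
R1 = R2·(1/k − 1) = 25.7 × 0.2500 = 6.425 Ω.

R1 ≈ 6.42 Ω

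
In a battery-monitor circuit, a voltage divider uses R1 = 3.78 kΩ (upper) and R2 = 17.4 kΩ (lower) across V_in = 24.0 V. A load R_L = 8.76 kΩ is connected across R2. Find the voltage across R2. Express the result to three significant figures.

R2 ‖ R_L = (17.4 × 8.76)/(17.4 + 8.76) = 5.827 kΩ.
Now apply the divider: V_out = 24.0 × 0.6065 = 14.56 V.

V_out ≈ 14.6 V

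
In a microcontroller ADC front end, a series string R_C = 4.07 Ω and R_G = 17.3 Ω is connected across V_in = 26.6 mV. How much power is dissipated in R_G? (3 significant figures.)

Series current I = V_in/ΣR = 26.6/21.37 = 1.245 mA.
P(R_G) = I²·R_G = (1.245)² × 17.3 = 26.80 µW.

P ≈ 26.8 µW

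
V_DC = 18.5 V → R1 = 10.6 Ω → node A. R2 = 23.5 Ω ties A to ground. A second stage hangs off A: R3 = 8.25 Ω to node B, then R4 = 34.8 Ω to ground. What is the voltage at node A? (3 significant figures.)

The second stage (R3 + R4 = 43.05 Ω) loads node A in parallel with R2.
R2 ‖ (R3+R4) = 15.20 Ω.
First divider: V_A = V_DC · 15.20/(10.6 + 15.20) = 10.90 V.

V_A ≈ 10.9 V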